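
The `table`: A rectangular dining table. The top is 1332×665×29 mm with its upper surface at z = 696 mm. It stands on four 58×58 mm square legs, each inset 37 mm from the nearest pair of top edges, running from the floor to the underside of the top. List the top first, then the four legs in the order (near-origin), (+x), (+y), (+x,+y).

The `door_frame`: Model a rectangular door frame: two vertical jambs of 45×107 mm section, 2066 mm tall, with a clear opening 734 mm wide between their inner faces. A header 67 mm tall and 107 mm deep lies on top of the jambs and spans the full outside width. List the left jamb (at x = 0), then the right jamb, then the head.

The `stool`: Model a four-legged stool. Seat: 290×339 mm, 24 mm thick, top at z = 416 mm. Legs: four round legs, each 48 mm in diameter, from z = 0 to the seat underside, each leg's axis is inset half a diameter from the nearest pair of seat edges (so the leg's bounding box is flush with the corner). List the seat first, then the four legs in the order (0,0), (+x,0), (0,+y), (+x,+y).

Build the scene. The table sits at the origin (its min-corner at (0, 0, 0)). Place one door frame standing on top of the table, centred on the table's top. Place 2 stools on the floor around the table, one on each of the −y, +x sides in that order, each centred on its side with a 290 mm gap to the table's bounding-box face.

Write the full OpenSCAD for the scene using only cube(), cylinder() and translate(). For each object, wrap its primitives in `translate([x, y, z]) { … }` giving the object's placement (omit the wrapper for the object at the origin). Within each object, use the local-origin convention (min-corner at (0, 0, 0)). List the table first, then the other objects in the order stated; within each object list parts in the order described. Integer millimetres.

translate([0, 0, 667]) cube([1332, 665, 29]);
translate([37, 37, 0]) cube([58, 58, 667]);
translate([1237, 37, 0]) cube([58, 58, 667]);
translate([37, 570, 0]) cube([58, 58, 667]);
translate([1237, 570, 0]) cube([58, 58, 667]);
translate([254, 279, 696]) {
  cube([45, 107, 2066]);
  translate([779, 0, 0]) cube([45, 107, 2066]);
  translate([0, 0, 2066]) cube([824, 107, 67]);
}
translate([521, -629, 0]) {
  translate([0, 0, 392]) cube([290, 339, 24]);
  translate([24, 24, 0]) cylinder(h = 392, r = 24);
  translate([266, 24, 0]) cylinder(h = 392, r = 24);
  translate([24, 315, 0]) cylinder(h = 392, r = 24);
  translate([266, 315, 0]) cylinder(h = 392, r = 24);
}
translate([1622, 163, 0]) {
  translate([0, 0, 392]) cube([290, 339, 24]);
  translate([24, 24, 0]) cylinder(h = 392, r = 24);
  translate([266, 24, 0]) cylinder(h = 392, r = 24);
  translate([24, 315, 0]) cylinder(h = 392, r = 24);
  translate([266, 315, 0]) cylinder(h = 392, r = 24);
}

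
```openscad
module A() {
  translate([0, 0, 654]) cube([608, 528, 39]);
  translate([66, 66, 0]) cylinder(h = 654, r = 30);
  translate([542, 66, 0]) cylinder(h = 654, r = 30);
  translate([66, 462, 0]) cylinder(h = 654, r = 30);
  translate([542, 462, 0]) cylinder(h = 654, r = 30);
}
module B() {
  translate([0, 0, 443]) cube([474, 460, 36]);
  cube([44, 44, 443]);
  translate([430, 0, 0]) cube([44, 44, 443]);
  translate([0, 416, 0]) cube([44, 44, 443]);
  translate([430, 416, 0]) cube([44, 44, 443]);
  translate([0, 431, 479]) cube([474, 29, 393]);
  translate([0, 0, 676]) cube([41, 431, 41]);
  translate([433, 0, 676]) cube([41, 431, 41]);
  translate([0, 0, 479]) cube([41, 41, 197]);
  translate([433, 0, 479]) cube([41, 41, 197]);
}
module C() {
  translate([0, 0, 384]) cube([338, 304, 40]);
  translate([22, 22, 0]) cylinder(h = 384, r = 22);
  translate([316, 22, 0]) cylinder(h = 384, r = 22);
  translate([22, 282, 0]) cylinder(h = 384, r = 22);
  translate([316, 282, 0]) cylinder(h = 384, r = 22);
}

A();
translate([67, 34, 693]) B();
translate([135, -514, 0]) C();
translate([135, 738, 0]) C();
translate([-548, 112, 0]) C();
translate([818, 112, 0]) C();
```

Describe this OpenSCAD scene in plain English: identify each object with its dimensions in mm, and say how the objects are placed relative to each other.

A is a table: top 608 mm (x) × 528 mm (y), 39 mm thick, upper face at z = 693 mm, on four round legs of 60 mm diameter, each leg's bounding box inset 36 mm from the nearest pair of top edges, running from z = 0 to the bottom of the top.

B is a chair. The seat is a 474×460×36 mm slab with its top at z = 479 mm, on four 44×44 mm corner legs (flush with the seat edges, standing on z = 0). A flat backrest 29 mm thick, 393 mm tall, spans the full seat width and rises from the seat top along its +y edge, rear face flush with the rear of the seat. Two armrests of 41×41 mm section run along each side from the seat's front edge to the front of the backrest, top faces 238 mm above the seat top and outer faces flush with the seat's x-edges; a 41×41 mm post under the front of each armrest stands on the seat at the front corner.

C is a four-legged stool. The seat is 338×304 mm, 40 mm thick, top at z = 424 mm. It stands on four round legs, each 44 mm in diameter, from z = 0 to the seat underside, each leg's axis is inset half a diameter from the nearest pair of seat edges (so the leg's bounding box is flush with the corner).

The chair is on top of the table, centred. Four stools sit around the table at the −y, +y, −x, +x sides.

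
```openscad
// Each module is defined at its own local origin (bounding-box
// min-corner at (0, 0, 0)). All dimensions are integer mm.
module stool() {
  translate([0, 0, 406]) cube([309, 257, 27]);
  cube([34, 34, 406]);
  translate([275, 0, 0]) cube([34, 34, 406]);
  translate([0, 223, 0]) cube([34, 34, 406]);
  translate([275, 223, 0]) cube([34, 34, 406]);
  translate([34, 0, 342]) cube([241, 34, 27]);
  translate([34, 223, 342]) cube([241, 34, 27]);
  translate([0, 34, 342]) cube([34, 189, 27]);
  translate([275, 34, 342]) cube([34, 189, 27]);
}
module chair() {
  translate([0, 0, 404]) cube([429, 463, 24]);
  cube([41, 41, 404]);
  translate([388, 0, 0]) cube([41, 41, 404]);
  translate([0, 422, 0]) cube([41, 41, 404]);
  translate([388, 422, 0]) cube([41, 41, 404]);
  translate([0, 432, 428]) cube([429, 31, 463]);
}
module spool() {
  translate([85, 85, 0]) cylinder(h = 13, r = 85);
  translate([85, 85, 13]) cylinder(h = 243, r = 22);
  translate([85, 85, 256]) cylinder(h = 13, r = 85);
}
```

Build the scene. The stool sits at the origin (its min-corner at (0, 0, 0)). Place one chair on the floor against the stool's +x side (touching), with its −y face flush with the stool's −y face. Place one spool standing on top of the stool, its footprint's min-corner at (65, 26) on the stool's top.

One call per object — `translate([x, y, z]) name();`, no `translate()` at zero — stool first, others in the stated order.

stool();
translate([309, 0, 0]) chair();
translate([65, 26, 433]) spool();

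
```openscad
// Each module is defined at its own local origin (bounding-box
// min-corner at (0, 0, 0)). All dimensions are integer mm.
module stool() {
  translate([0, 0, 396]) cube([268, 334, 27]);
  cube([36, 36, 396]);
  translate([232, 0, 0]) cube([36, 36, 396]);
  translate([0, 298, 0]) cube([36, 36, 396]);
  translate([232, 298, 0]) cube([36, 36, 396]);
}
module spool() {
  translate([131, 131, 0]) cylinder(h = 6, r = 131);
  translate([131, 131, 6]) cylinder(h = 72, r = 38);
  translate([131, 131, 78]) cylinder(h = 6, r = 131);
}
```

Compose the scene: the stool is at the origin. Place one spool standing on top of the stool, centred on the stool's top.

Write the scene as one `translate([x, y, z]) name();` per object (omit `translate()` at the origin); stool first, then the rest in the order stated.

stool();
translate([3, 36, 423]) spool();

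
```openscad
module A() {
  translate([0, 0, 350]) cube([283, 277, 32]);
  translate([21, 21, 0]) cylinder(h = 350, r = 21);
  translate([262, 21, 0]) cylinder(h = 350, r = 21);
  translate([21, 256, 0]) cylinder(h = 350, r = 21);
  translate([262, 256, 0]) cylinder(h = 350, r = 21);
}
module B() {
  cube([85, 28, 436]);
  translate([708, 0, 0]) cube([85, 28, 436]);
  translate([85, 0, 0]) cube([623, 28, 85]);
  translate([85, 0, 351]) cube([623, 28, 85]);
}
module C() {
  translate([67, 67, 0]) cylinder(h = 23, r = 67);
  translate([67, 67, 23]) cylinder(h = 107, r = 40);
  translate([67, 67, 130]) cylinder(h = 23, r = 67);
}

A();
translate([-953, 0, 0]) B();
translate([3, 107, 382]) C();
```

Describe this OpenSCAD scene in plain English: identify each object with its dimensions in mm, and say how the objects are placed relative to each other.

A is a simple wooden stool: a rectangular seat 283 mm (x) by 277 mm (y), 32 mm thick, top face at z = 382 mm, on four round legs, each 42 mm in diameter. The legs rest on z = 0, each leg's axis is inset half a diameter from the nearest pair of seat edges (so the leg's bounding box is flush with the corner).

B is a rectangular picture frame lying in the x–z plane (depth along y). The opening is 623 mm wide (x) by 266 mm tall (z), surrounded by a border 85 mm wide on all four sides. The frame is 28 mm deep and is made of two full-height vertical stiles with two horizontal rails fitted between them.

C is a spool: two coaxial disc flanges of radius 67 mm and thickness 23 mm, joined by a core cylinder of radius 40 mm and height 107 mm. The lower flange rests on z = 0 and the three cylinders share a vertical axis.

The picture frame is on the floor beside the stool on its −x side. The spool is on top of the stool.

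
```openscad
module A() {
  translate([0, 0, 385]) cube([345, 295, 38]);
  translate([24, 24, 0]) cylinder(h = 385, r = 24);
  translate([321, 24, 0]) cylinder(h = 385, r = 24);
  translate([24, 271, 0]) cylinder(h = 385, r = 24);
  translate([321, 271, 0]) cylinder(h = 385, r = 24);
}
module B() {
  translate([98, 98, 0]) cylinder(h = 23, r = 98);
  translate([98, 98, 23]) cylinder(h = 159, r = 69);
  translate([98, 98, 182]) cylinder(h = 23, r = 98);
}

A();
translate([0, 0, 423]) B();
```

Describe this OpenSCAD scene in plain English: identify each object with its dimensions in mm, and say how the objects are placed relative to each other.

A is a four-legged stool. The seat is 345×295 mm, 38 mm thick, top at z = 423 mm. It stands on four round legs, each 48 mm in diameter, from z = 0 to the seat underside, each leg's axis is inset half a diameter from the nearest pair of seat edges (so the leg's bounding box is flush with the corner).

B is a spool: two coaxial disc flanges of radius 98 mm and thickness 23 mm, joined by a core cylinder of radius 69 mm and height 159 mm. The lower flange rests on z = 0 and the three cylinders share a vertical axis.

The spool is on top of the stool.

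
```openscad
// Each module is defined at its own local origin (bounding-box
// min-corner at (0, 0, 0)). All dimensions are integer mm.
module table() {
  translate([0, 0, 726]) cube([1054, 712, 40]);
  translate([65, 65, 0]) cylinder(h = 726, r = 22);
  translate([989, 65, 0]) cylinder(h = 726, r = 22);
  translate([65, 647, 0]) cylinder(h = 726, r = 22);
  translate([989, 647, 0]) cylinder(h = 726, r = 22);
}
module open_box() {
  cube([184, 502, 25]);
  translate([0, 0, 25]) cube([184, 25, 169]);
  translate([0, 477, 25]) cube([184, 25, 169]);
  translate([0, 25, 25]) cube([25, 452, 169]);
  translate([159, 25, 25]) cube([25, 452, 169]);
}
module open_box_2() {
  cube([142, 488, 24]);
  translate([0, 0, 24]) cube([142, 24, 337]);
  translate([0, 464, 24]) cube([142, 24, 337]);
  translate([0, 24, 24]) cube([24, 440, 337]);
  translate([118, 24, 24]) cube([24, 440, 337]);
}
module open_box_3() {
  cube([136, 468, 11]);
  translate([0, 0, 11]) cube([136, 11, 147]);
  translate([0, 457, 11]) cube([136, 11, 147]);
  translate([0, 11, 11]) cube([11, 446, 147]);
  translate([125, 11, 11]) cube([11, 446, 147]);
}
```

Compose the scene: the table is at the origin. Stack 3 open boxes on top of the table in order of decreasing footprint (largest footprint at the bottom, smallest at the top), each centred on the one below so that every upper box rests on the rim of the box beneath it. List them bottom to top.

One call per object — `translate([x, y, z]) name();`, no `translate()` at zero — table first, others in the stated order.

table();
translate([435, 105, 766]) open_box();
translate([456, 112, 960]) open_box_2();
translate([459, 122, 1321]) open_box_3();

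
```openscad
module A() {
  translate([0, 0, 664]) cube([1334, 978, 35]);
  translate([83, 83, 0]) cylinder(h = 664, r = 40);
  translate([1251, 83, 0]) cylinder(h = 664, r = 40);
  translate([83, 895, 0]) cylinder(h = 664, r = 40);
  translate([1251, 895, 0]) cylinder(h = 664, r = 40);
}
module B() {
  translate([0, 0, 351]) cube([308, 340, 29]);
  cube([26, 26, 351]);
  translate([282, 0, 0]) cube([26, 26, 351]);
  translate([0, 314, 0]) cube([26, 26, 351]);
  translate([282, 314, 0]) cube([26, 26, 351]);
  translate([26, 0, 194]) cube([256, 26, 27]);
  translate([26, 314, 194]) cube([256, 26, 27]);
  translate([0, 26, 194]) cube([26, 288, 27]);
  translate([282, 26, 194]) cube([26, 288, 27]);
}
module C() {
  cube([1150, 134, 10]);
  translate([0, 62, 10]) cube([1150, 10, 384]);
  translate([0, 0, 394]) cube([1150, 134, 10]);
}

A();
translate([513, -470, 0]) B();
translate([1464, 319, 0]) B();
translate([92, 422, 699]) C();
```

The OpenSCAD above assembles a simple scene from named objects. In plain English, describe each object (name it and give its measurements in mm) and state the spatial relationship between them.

A is a table with a 1334×978 mm rectangular top, 35 mm thick, top surface at z = 699 mm, supported by four round legs of 80 mm diameter, each leg's bounding box inset 43 mm from the nearest pair of top edges, running from the floor.

B is a four-legged stool. The seat is a 308×340×29 mm slab whose top surface is at z = 380 mm; four square legs, each 26×26 mm in cross-section, run from the floor (z = 0) to the underside of the seat, each flush with a corner of the seat. Four stretchers, 26 mm wide and 27 mm tall, connect adjacent legs with their undersides at z = 194 mm, each running between the inner faces of the legs it joins and aligned with the legs' outer faces on the other axis.

C is an I-beam lying along x, 1150 mm long. Overall section height 404 mm. Two flanges 134 mm wide (y) and 10 mm thick, one on the floor and one at the top; a web 10 mm thick runs between them, centred on the flange width.

Two stools sit around the table at the −y, +x sides. The I-beam is on top of the table, centred.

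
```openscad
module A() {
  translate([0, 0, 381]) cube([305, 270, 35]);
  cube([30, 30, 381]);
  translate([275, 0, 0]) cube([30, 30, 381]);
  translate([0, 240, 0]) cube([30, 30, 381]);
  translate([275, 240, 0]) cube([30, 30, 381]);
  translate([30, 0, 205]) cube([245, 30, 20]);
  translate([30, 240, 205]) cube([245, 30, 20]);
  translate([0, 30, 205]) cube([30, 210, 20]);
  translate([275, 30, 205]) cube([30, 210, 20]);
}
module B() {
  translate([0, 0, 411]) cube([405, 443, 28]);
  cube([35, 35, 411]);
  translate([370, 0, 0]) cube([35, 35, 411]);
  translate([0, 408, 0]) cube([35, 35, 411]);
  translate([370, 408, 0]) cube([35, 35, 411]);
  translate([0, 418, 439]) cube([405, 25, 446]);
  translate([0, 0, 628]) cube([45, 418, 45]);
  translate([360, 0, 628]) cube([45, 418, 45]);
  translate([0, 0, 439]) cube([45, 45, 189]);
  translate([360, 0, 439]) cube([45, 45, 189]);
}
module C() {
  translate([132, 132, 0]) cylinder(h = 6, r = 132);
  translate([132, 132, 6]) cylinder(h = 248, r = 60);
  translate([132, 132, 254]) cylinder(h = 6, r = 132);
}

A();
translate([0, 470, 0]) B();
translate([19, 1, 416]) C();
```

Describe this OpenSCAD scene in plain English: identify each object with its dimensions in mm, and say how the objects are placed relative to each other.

A is a simple wooden stool: a rectangular seat 305 mm (x) by 270 mm (y), 35 mm thick, top face at z = 416 mm, on four square legs, each 30×30 mm in cross-section. The legs rest on z = 0, each flush with a corner of the seat. Four stretchers, 30 mm wide and 20 mm tall, connect adjacent legs with their undersides at z = 205 mm, each running between the inner faces of the legs it joins and aligned with the legs' outer faces on the other axis.

B is a chair. The seat is a 405×443×28 mm slab with its top at z = 439 mm, on four 35×35 mm corner legs (flush with the seat edges, standing on z = 0). A flat backrest 25 mm thick, 446 mm tall, spans the full seat width and rises from the seat top along its +y edge, rear face flush with the rear of the seat. Two armrests of 45×45 mm section run along each side from the seat's front edge to the front of the backrest, top faces 234 mm above the seat top and outer faces flush with the seat's x-edges; a 45×45 mm post under the front of each armrest stands on the seat at the front corner.

C is a spool: two coaxial disc flanges of radius 132 mm and thickness 6 mm, joined by a core cylinder of radius 60 mm and height 248 mm. The lower flange rests on z = 0 and the three cylinders share a vertical axis.

The chair is on the floor beside the stool on its +y side. The spool is on top of the stool.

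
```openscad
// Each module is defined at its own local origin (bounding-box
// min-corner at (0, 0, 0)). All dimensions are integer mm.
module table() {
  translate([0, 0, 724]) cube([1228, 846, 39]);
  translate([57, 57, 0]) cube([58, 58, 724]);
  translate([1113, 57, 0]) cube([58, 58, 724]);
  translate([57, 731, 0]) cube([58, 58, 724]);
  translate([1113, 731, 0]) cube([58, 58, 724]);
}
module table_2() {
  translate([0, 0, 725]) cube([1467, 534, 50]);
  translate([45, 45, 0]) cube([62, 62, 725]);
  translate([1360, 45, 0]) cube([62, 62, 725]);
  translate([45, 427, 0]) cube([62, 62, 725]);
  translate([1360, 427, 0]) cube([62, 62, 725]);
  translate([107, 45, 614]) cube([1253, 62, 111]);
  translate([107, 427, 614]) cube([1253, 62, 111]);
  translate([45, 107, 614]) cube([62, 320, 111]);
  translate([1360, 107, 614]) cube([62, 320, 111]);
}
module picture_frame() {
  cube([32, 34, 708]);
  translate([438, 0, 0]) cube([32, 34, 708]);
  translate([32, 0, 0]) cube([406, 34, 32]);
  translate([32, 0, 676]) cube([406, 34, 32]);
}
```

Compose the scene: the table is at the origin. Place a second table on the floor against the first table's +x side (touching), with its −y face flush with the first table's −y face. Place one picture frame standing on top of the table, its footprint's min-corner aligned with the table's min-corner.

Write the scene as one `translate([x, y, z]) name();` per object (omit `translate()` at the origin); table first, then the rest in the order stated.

table();
translate([1228, 0, 0]) table_2();
translate([0, 0, 763]) picture_frame();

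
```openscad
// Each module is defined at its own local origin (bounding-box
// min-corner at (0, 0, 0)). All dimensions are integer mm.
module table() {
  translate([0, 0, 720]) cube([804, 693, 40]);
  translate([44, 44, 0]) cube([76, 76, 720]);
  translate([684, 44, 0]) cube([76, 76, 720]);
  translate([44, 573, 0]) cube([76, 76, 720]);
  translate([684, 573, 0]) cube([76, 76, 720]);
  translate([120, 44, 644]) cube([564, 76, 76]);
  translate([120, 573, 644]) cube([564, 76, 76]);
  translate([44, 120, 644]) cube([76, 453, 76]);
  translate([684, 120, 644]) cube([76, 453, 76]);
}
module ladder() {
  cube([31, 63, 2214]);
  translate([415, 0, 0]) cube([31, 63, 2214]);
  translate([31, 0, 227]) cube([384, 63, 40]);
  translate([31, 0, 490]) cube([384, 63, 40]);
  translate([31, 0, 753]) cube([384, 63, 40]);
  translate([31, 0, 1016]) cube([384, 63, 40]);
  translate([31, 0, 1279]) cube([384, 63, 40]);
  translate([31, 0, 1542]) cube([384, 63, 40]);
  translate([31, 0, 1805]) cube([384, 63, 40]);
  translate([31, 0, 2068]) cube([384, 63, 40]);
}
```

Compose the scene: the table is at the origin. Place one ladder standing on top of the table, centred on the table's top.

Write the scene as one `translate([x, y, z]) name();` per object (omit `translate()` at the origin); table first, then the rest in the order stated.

table();
translate([179, 315, 760]) ladder();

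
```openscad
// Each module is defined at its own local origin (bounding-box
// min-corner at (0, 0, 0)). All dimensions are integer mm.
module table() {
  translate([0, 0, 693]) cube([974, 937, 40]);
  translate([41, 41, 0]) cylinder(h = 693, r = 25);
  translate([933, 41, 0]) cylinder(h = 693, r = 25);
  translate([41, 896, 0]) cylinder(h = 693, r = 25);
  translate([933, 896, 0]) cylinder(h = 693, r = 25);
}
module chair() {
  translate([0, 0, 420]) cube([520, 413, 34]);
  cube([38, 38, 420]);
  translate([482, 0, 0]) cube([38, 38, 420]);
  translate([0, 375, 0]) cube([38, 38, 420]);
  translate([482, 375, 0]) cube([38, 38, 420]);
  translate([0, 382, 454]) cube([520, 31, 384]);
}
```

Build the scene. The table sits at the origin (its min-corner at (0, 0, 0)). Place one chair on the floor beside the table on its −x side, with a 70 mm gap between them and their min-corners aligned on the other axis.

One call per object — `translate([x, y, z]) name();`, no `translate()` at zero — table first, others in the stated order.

table();
translate([-590, 0, 0]) chair();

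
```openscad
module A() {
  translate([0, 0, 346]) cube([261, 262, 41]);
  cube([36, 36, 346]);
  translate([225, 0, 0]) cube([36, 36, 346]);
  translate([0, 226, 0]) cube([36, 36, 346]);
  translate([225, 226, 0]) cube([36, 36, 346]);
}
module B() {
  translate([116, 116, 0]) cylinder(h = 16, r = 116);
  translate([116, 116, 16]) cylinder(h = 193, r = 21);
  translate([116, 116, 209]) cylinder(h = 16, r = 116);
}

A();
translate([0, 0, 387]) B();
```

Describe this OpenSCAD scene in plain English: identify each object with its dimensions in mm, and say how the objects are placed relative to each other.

A is a simple wooden stool: a rectangular seat 261 mm (x) by 262 mm (y), 41 mm thick, top face at z = 387 mm, on four square legs, each 36×36 mm in cross-section. The legs rest on z = 0, each flush with a corner of the seat.

B is a spool: two coaxial disc flanges of radius 116 mm and thickness 16 mm, joined by a core cylinder of radius 21 mm and height 193 mm. The lower flange rests on z = 0 and the three cylinders share a vertical axis.

The spool is on top of the stool.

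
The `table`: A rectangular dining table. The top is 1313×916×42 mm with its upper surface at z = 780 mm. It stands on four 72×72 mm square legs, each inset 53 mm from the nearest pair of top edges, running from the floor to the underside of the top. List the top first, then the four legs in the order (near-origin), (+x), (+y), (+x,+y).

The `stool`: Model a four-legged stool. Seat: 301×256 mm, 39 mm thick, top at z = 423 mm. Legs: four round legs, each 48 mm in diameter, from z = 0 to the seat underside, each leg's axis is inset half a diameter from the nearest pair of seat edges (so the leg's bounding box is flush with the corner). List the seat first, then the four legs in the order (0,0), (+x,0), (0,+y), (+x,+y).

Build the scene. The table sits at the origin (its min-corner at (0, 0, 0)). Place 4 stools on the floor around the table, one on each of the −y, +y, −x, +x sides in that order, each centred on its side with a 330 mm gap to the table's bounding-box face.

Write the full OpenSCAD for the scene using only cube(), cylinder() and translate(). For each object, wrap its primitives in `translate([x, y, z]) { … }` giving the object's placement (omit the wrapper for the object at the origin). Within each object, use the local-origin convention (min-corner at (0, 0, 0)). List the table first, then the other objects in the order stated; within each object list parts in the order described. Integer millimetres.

translate([0, 0, 738]) cube([1313, 916, 42]);
translate([53, 53, 0]) cube([72, 72, 738]);
translate([1188, 53, 0]) cube([72, 72, 738]);
translate([53, 791, 0]) cube([72, 72, 738]);
translate([1188, 791, 0]) cube([72, 72, 738]);
translate([506, -586, 0]) {
  translate([0, 0, 384]) cube([301, 256, 39]);
  translate([24, 24, 0]) cylinder(h = 384, r = 24);
  translate([277, 24, 0]) cylinder(h = 384, r = 24);
  translate([24, 232, 0]) cylinder(h = 384, r = 24);
  translate([277, 232, 0]) cylinder(h = 384, r = 24);
}
translate([506, 1246, 0]) {
  translate([0, 0, 384]) cube([301, 256, 39]);
  translate([24, 24, 0]) cylinder(h = 384, r = 24);
  translate([277, 24, 0]) cylinder(h = 384, r = 24);
  translate([24, 232, 0]) cylinder(h = 384, r = 24);
  translate([277, 232, 0]) cylinder(h = 384, r = 24);
}
translate([-631, 330, 0]) {
  translate([0, 0, 384]) cube([301, 256, 39]);
  translate([24, 24, 0]) cylinder(h = 384, r = 24);
  translate([277, 24, 0]) cylinder(h = 384, r = 24);
  translate([24, 232, 0]) cylinder(h = 384, r = 24);
  translate([277, 232, 0]) cylinder(h = 384, r = 24);
}
translate([1643, 330, 0]) {
  translate([0, 0, 384]) cube([301, 256, 39]);
  translate([24, 24, 0]) cylinder(h = 384, r = 24);
  translate([277, 24, 0]) cylinder(h = 384, r = 24);
  translate([24, 232, 0]) cylinder(h = 384, r = 24);
  translate([277, 232, 0]) cylinder(h = 384, r = 24);
}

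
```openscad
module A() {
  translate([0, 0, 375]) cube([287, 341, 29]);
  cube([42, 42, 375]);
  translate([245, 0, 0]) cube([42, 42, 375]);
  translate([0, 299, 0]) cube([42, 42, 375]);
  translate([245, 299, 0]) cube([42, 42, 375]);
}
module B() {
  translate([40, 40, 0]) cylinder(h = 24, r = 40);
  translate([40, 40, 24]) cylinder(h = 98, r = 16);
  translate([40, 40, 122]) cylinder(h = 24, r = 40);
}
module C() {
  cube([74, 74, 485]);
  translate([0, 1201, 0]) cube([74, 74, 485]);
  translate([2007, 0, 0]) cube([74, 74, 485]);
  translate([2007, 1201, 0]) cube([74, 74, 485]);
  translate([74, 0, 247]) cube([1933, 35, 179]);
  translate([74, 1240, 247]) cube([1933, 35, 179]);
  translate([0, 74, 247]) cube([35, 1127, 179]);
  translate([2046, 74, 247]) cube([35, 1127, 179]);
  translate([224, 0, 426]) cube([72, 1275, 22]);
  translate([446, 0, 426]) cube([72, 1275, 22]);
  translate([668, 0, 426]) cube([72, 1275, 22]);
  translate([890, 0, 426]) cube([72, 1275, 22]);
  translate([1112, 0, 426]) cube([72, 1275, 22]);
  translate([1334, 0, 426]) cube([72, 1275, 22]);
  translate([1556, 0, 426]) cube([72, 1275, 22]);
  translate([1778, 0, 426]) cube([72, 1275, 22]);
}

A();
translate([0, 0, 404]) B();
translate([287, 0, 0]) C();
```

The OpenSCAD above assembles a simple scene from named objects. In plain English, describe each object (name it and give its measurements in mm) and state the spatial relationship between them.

A is a simple wooden stool: a rectangular seat 287 mm (x) by 341 mm (y), 29 mm thick, top face at z = 404 mm, on four square legs, each 42×42 mm in cross-section. The legs rest on z = 0, each flush with a corner of the seat.

B is a spool: two coaxial disc flanges of radius 40 mm and thickness 24 mm, joined by a core cylinder of radius 16 mm and height 98 mm. The lower flange rests on z = 0 and the three cylinders share a vertical axis.

C is a bed frame 2081 mm long (x) by 1275 mm wide (y). Four 74×74 mm corner posts, 485 mm tall, at the corners of the footprint. Four rails of 35 mm thickness and 179 mm height run between adjacent posts with their undersides at z = 247 mm, their outer faces flush with the outside of the frame (the two x-running rails run between the posts' inner faces; the two y-running rails run between the posts' inner faces). 8 slats, each 72 mm wide (x) and 22 mm thick, lie across the top of the two x-running rails, running the full 1275 mm width of the frame in y; the slats are evenly spaced along x between the inner faces of the end posts with equal gaps (rounded down to the nearest mm) at the −x end and between each pair — any rounding remainder accumulates at the +x end.

The spool is on top of the stool. The bed frame is against the stool's +x side, with their −y faces flush.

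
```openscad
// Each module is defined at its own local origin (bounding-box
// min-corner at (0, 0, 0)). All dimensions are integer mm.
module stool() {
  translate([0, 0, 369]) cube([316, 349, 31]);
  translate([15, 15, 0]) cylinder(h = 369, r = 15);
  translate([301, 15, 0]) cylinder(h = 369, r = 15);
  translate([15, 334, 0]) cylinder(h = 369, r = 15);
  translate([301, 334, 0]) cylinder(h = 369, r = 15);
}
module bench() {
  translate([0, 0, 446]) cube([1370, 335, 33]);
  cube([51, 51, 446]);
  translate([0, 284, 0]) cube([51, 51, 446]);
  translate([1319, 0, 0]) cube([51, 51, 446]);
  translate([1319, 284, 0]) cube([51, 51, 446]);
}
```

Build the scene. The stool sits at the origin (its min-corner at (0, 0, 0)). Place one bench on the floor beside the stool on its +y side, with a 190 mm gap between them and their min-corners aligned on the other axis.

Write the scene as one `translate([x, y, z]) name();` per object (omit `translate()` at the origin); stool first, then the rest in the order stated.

stool();
translate([0, 539, 0]) bench();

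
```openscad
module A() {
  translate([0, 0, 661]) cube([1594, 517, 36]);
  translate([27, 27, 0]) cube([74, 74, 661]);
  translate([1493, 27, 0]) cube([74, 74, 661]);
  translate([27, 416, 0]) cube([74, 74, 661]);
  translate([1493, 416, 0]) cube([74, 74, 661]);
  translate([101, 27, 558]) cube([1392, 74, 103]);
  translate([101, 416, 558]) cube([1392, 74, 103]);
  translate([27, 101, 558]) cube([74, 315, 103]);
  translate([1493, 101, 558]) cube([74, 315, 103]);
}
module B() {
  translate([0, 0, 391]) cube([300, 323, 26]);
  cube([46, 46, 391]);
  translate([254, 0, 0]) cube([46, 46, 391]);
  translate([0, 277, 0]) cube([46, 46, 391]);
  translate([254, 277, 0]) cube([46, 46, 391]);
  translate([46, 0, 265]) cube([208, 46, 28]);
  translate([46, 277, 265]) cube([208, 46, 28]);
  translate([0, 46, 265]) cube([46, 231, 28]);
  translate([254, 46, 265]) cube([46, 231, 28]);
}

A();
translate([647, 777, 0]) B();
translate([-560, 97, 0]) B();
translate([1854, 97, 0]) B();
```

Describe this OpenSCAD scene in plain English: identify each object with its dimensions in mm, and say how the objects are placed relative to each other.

A is a rectangular dining table. The top is 1594×517×36 mm with its upper surface at z = 697 mm. It stands on four 74×74 mm square legs, each inset 27 mm from the nearest pair of top edges, running from the floor to the underside of the top. Four apron rails, 74 mm thick and 103 mm tall, run between adjacent legs with their top edges flush with the underside of the top and their outer faces flush with the legs' outer faces.

B is a four-legged stool. The seat is a 300×323×26 mm slab whose top surface is at z = 417 mm; four square legs, each 46×46 mm in cross-section, run from the floor (z = 0) to the underside of the seat, each flush with a corner of the seat. Four stretchers, 46 mm wide and 28 mm tall, connect adjacent legs with their undersides at z = 265 mm, each running between the inner faces of the legs it joins and aligned with the legs' outer faces on the other axis.

Three stools sit around the table at the +y, −x, +x sides.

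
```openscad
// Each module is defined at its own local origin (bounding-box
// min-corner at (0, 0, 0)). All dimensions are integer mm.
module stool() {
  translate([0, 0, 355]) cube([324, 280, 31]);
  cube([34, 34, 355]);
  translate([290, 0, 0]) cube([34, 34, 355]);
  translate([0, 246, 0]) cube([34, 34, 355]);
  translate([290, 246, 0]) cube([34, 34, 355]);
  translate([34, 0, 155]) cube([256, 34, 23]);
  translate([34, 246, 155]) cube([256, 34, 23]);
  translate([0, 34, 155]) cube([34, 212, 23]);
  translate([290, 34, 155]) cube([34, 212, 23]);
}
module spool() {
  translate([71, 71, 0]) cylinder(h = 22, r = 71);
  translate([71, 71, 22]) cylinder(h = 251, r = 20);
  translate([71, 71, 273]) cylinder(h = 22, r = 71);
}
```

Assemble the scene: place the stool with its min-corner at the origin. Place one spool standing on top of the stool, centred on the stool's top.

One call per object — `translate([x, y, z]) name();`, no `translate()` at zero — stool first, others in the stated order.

stool();
translate([91, 69, 386]) spool();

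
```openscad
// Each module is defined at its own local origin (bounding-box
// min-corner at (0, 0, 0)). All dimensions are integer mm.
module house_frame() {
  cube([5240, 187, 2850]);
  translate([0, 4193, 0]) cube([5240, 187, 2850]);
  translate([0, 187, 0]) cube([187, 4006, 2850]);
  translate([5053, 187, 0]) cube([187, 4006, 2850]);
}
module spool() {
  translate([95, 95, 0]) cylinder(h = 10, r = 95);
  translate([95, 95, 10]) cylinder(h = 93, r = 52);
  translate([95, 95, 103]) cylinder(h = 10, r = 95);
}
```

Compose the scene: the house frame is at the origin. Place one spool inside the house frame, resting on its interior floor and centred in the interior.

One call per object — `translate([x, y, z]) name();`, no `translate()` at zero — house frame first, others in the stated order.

house_frame();
translate([2525, 2095, 0]) spool();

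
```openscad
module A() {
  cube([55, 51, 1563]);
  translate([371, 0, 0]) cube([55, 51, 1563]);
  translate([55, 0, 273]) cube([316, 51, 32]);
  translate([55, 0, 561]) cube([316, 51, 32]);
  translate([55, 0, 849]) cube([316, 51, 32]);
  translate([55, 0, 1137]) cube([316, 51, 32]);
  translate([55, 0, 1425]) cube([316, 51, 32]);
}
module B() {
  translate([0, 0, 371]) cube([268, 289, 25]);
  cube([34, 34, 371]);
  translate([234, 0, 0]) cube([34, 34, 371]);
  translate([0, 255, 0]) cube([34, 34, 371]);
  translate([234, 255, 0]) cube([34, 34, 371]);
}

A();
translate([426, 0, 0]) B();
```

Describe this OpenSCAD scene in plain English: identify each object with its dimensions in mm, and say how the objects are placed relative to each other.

A is a wooden ladder with two side rails of 55×51 mm section and 1563 mm height, set 426 mm apart overall. Between them run 5 rectangular rungs (51 mm deep, 32 mm thick), front faces flush with the rails' −y face. The bottom of the first rung is 273 mm above the floor and each subsequent rung is 288 mm higher than the one below.

B is a simple wooden stool: a rectangular seat 268 mm (x) by 289 mm (y), 25 mm thick, top face at z = 396 mm, on four square legs, each 34×34 mm in cross-section. The legs rest on z = 0, each flush with a corner of the seat.

The stool is against the ladder's +x side, with their −y faces flush.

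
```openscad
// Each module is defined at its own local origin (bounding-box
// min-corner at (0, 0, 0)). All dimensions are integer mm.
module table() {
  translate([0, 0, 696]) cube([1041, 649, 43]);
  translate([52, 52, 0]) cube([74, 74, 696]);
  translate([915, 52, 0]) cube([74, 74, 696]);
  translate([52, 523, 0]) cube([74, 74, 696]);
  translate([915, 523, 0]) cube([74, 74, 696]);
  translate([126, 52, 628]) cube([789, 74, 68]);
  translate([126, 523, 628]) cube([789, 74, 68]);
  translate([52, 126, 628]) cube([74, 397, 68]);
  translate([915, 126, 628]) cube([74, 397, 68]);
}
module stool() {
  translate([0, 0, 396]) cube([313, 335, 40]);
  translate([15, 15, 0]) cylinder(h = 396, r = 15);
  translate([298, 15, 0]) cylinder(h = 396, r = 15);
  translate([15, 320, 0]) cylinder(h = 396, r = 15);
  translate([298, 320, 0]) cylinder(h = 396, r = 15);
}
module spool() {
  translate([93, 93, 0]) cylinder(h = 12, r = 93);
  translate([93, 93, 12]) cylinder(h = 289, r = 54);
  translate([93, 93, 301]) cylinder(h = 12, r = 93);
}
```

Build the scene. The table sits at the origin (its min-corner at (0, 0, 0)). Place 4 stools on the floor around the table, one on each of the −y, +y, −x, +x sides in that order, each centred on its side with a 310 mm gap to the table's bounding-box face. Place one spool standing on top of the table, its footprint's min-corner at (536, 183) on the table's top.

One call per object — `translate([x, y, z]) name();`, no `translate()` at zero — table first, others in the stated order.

table();
translate([364, -645, 0]) stool();
translate([364, 959, 0]) stool();
translate([-623, 157, 0]) stool();
translate([1351, 157, 0]) stool();
translate([536, 183, 739]) spool();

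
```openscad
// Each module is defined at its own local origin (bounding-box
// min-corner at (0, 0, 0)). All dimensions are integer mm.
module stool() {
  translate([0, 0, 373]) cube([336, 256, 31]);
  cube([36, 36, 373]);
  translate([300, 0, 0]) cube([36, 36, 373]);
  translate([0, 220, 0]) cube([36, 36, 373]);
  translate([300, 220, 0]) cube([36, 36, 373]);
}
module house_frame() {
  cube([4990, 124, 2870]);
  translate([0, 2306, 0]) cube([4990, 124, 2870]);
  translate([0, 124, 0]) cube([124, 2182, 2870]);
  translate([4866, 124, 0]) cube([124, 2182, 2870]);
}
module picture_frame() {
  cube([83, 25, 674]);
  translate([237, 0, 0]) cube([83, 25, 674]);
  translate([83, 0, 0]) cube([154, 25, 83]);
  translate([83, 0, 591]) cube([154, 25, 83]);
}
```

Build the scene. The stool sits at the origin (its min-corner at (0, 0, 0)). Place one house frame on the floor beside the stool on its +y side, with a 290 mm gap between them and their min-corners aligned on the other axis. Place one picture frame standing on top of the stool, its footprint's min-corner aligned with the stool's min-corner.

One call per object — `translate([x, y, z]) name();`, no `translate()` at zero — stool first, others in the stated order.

stool();
translate([0, 546, 0]) house_frame();
translate([0, 0, 404]) picture_frame();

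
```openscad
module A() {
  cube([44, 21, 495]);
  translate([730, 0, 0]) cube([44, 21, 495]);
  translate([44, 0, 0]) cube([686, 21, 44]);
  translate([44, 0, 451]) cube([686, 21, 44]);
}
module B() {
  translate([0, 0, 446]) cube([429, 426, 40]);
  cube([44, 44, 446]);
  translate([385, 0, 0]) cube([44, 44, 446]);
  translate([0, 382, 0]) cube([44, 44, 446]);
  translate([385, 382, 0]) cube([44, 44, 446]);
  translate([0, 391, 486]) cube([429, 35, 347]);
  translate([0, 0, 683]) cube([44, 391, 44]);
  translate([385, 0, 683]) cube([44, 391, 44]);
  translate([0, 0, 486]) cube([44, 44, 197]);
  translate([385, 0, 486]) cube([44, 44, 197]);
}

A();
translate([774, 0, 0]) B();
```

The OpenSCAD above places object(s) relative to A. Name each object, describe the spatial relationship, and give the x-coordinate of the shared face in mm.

The picture frame's +x face and the chair's −x face are both at x = 774 mm.

A is a picture frame. B is a chair. The chair is against the picture frame's +x side, with their −y faces flush. The x-coordinate of the shared face is 774 mm.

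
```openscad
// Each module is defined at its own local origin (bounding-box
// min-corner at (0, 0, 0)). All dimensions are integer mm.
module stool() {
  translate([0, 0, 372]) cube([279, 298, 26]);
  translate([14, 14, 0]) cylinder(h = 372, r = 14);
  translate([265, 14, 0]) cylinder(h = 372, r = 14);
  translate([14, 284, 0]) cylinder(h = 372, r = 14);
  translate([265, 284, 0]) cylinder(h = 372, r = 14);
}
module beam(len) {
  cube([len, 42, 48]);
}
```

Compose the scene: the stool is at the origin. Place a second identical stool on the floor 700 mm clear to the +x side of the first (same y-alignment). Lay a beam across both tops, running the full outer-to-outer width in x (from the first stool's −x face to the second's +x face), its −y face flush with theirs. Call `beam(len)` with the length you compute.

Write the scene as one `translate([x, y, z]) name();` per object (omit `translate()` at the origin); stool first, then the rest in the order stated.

stool();
translate([979, 0, 0]) stool();
translate([0, 0, 398]) beam(1258);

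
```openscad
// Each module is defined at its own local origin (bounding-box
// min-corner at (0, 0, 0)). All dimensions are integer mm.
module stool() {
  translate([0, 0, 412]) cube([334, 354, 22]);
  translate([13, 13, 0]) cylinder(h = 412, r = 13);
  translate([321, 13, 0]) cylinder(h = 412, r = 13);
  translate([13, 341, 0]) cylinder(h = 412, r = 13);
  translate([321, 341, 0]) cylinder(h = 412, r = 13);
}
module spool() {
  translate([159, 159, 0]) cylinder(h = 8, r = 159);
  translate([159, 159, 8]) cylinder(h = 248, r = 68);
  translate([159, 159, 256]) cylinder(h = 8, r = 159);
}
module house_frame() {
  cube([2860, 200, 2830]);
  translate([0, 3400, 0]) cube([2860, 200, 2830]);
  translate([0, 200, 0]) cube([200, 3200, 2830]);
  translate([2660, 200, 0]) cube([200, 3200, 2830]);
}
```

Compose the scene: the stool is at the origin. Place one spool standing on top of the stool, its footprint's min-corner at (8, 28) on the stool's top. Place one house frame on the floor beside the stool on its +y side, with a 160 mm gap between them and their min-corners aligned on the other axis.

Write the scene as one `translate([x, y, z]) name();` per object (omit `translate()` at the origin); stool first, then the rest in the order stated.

stool();
translate([8, 28, 434]) spool();
translate([0, 514, 0]) house_frame();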